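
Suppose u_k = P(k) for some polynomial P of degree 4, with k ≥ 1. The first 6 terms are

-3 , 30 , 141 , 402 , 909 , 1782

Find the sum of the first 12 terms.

73950

1st diffs: 33, 111, 261, 507, 873.
2nd diffs: 78, 150, 246, 366.
3rd diffs: 72, 96, 120.
4th diffs: 24, 24 (constant).
Newton forward-difference form: u_k = -3 + 33·C(k-1,1) + 78·C(k-1,2) + 72·C(k-1,3) + 24·C(k-1,4).
Continuing: …, 3165, 5226, 8157, 12174, …, u_{12} = 24450.
Summing k = 1..12 (12 terms) gives 73950.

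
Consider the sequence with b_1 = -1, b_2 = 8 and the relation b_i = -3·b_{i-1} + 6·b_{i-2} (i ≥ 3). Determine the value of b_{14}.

348171858

Applying the relation repeatedly:
b_3 = -30, b_4 = 138, b_5 = -594, …, b_{11} = -4165506, b_{12} = 18212850, b_{13} = -79631586, b_{14} = 348171858.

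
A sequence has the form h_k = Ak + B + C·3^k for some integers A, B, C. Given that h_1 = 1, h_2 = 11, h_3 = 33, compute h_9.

19713

Write the equations: A + B + 3C = 1; 2A + B + 9C = 11; 3A + B + 27C = 33.
Subtracting the first from the second: A + 6C = 10.
Subtracting the second from the third: A + 18C = 22.
Solving: C = 1, A = 4, then B = -6.
Hence h_9 = 4·9 + (-6) + 1·19683 = 19713.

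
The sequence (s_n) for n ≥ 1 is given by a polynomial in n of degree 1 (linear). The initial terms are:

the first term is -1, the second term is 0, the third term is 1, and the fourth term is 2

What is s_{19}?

1st diffs: 1, 1, 1 (constant).
So s_n = n - 2.
Evaluating at n = 19 gives s_{19} = 17.

17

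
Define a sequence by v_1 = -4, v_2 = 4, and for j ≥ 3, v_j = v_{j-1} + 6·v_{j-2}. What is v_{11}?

Step forward from the initial values:
v_3 = -20, v_4 = 4, v_5 = -116, v_6 = -92, v_7 = -788, v_8 = -1340, v_9 = -6068, v_{10} = -14108, v_{11} = -50516.
(Characteristic roots are 3 and -2.)

-50516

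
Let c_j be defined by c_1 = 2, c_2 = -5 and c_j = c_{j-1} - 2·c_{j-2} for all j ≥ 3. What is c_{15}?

Step forward from the initial values:
c_3 = -9  c_4 = 1  c_5 = 19  …  c_{12} = -71  c_{13} = -317  c_{14} = -175  c_{15} = 459.

459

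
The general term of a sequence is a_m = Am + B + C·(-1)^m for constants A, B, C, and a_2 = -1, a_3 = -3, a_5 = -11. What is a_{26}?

-97

Write the equations: 2A + B + C = -1; 3A + B - C = -3; 5A + B - C = -11.
Subtracting the first from the second: A - 2C = -2.
Subtracting the second from the third: 2A = -8.
Solving: C = -1, A = -4, then B = 8.
Hence a_{26} = -4·26 + 8 + (-1)·1 = -97.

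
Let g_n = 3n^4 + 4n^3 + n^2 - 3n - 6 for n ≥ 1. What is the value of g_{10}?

34064

g_{10} = 3·10^4 + 4·10^3 + 1·10^2 - 3·10 - 6 = 34064.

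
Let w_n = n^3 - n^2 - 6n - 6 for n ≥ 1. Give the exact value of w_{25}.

w_{25} = 1·25^3 - 1·25^2 - 6·25 - 6 = 14844.

14844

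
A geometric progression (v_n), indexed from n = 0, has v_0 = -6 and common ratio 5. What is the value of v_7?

v_n = (-6)·5^(n-0).
v_7 = (-6)·5^7 = -468750.

-468750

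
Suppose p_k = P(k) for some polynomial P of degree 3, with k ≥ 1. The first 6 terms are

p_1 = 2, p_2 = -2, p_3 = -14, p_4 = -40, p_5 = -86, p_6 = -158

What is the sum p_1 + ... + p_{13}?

-6864

1st diffs: -4, -12, -26, -46, -72.
2nd diffs: -8, -14, -20, -26.
3rd diffs: -6, -6, -6 (constant).
Newton forward-difference form: p_k = 2 + (-4)·C(k-1,1) + (-8)·C(k-1,2) + (-6)·C(k-1,3).
Continuing: …, -262, -404, -590, -826, …, p_{13} = -1894.
Summing k = 1..13 (13 terms) gives -6864.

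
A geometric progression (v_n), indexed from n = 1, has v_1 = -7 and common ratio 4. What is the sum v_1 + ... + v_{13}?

-156587347

v_n = (-7)·4^(n-1).
S = (-7)·(4^13 - 1)/(4 - 1) = (-7)·(67108864 - 1)/(3) = -156587347.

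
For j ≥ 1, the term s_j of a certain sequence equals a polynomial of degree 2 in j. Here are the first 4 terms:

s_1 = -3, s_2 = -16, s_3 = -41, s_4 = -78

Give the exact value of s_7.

-261

1st diffs: -13, -25, -37.
2nd diffs: -12, -12 (constant).
Newton forward-difference form: s_j = -3 + (-13)·C(j-1,1) + (-12)·C(j-1,2).
At j = 7: j-1 = 6, so s_7 = -3 - 78 - 180 = -261.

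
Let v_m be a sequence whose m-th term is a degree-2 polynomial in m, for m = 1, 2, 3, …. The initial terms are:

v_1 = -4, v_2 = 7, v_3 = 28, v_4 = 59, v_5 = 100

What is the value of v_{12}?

1st diffs: 11, 21, 31, 41.
2nd diffs: 10, 10, 10 (constant).
So v_m = 5m^2 - 4m - 5.
Evaluating at m = 12 gives v_{12} = 667.

667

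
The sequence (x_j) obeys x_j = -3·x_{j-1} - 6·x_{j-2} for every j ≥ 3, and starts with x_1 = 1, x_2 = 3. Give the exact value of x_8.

-405

Iterate the recurrence:
x_3 = -15  x_4 = 27  x_5 = 9  x_6 = -189  x_7 = 513  x_8 = -405.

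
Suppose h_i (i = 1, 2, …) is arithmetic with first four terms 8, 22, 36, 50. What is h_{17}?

232

Common difference d = 14.
h_i = 8 + (i - 1)·14.
h_{17} = 8 + 16·14 = 232.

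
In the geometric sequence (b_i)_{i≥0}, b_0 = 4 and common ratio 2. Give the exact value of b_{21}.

8388608

b_i = 4·2^(i-0).
b_{21} = 4·2^21 = 8388608.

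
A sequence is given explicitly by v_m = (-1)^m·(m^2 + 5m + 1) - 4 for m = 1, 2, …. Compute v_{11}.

(-1)^11 = -1; m^2 + 5m + 1 at m=11 is 177; so v_{11} = -181.

-181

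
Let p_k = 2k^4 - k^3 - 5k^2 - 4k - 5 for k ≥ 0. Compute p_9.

p_9 = 2·9^4 - 1·9^3 - 5·9^2 - 4·9 - 5 = 11947.

11947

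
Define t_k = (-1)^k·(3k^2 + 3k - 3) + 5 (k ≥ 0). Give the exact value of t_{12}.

470

(-1)^12 = 1; 3k^2 + 3k - 3 at k=12 is 465; so t_{12} = 470.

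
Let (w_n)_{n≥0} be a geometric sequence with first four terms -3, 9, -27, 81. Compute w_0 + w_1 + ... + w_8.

Common ratio r = -3.
w_n = (-3)·(-3)^(n-0).
S = (-3)·((-3)^9 - 1)/(-3 - 1) = (-3)·(-19683 - 1)/(-4) = -14763.

-14763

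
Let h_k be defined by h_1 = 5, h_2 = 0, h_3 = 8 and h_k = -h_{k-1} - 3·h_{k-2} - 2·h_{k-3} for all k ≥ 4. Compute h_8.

Compute successive terms:
h_4 = -18;  h_5 = -6;  h_6 = 44;  h_7 = 10;  h_8 = -130.

-130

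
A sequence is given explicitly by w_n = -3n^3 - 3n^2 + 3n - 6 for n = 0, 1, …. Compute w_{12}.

-5586

w_{12} = -3·12^3 - 3·12^2 + 3·12 - 6 = -5586.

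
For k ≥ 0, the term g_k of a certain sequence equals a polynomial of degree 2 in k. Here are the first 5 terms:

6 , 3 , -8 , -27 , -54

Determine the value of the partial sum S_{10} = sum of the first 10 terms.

1st diffs: -3, -11, -19, -27.
2nd diffs: -8, -8, -8 (constant).
Newton forward-difference form: g_k = 6 + (-3)·C(k,1) + (-8)·C(k,2).
Continuing: …, -89, -132, -183, -242, …, g_9 = -309.
Summing k = 0..9 (10 terms) gives -1035.

-1035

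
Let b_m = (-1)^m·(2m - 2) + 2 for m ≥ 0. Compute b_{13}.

-22

(-1)^13 = -1; 2m - 2 at m=13 is 24; so b_{13} = -22.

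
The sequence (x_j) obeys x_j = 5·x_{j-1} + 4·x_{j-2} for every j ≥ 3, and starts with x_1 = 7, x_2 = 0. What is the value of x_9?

x_3 = 28; x_4 = 140; x_5 = 812; x_6 = 4620; x_7 = 26348; x_8 = 150220; x_9 = 856492.

856492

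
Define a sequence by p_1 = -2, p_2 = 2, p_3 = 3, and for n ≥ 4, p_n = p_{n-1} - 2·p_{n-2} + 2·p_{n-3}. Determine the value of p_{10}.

Step forward from the initial values:
p_4 = -5;  p_5 = -7;  p_6 = 9;  p_7 = 13;  p_8 = -19;  p_9 = -27;  p_{10} = 37.

37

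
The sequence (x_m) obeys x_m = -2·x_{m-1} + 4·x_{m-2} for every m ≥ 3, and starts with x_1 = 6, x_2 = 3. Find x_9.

Compute successive terms:
x_3 = 18  x_4 = -24  x_5 = 120  x_6 = -336  x_7 = 1152  x_8 = -3648  x_9 = 11904.

11904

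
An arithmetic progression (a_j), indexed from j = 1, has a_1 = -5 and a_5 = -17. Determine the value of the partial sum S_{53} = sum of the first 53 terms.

-4399

Common difference d = (-17 - (-5)) / (5 - 1) = -3.
a_j = -5 + (j - 1)·(-3).
a_{53} = -161; S = 53·(-5 + (-161))/2 = -4399.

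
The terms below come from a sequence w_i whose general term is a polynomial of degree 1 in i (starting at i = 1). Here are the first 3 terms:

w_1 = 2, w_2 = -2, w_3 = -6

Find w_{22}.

-82

1st diffs: -4, -4 (constant).
So w_i = -4i + 6.
Evaluating at i = 22 gives w_{22} = -82.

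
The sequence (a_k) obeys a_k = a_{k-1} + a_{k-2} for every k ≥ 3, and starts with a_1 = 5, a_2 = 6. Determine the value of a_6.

Applying the relation repeatedly:
a_3 = 11; a_4 = 17; a_5 = 28; a_6 = 45.

45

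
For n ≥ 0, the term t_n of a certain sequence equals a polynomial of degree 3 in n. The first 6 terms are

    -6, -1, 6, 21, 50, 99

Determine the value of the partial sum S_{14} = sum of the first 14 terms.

1st diffs: 5, 7, 15, 29, 49.
2nd diffs: 2, 8, 14, 20.
3rd diffs: 6, 6, 6 (constant).
Newton forward-difference form: t_n = -6 + 5·C(n,1) + 2·C(n,2) + 6·C(n,3).
Continuing: …, 174, 281, 426, 615, …, t_{13} = 1931.
Summing n = 0..13 (14 terms) gives 7105.

7105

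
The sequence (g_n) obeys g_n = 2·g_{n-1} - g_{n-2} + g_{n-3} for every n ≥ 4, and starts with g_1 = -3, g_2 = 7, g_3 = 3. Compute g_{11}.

-36

Applying the relation repeatedly:
g_4 = -4; g_5 = -4; g_6 = -1; g_7 = -2; g_8 = -7; g_9 = -13; g_{10} = -21; g_{11} = -36.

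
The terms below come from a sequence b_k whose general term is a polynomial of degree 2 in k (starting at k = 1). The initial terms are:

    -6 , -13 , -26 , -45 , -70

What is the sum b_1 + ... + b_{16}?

1st diffs: -7, -13, -19, -25.
2nd diffs: -6, -6, -6 (constant).
So b_k = -3k^2 + 2k - 5.
Continuing: …, -101, -138, -181, -230, …, b_{16} = -741.
Summing k = 1..16 (16 terms) gives -4296.

-4296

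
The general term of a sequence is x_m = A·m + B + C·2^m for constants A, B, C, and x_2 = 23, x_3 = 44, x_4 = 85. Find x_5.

Write the equations: 2A + B + 4C = 23; 3A + B + 8C = 44; 4A + B + 16C = 85.
Subtracting the first from the second: A + 4C = 21.
Subtracting the second from the third: A + 8C = 41.
Solving: C = 5, A = 1, then B = 1.
So x_m = 1·m + 1 + 5·2^m; at m=5 this is 166.

166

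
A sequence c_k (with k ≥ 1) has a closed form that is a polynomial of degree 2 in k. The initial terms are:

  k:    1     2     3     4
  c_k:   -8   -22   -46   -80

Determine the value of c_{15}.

-1114

1st diffs: -14, -24, -34.
2nd diffs: -10, -10 (constant).
Newton forward-difference form: c_k = -8 + (-14)·C(k-1,1) + (-10)·C(k-1,2).
At k = 15: k-1 = 14, so c_{15} = -8 - 196 - 910 = -1114.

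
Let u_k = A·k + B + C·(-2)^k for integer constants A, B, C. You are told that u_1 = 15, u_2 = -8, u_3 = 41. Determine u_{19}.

At k = 1, 2, 3: A + B - 2C = 15; 2A + B + 4C = -8; 3A + B - 8C = 41.
Subtracting the first from the second: A + 6C = -23.
Subtracting the second from the third: A - 12C = 49.
Solving: C = -4, A = 1, then B = 6.
So u_k = 1·k + 6 + (-4)·(-2)^k; at k=19 this is 2097177.

2097177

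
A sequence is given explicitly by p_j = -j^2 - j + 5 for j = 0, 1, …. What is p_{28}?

-807

p_{28} = -1·28^2 - 1·28 + 5 = -807.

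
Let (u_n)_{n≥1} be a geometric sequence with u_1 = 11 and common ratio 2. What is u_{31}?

11811160064

u_n = 11·2^(n-1).
u_{31} = 11·2^30 = 11811160064.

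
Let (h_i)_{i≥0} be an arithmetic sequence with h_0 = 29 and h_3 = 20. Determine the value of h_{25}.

Common difference d = (20 - 29) / (3 - 0) = -3.
h_i = 29 + (i - 0)·(-3).
h_{25} = 29 + 25·(-3) = -46.

-46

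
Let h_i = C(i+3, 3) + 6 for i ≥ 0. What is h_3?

26

C(6, 3) = 20, so h_3 = 26.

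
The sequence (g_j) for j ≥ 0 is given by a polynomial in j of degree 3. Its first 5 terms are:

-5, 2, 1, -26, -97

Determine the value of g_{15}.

-8930

1st diffs: 7, -1, -27, -71.
2nd diffs: -8, -26, -44.
3rd diffs: -18, -18 (constant).
Newton forward-difference form: g_j = -5 + 7·C(j,1) + (-8)·C(j,2) + (-18)·C(j,3).
At j = 15: j = 15, so g_{15} = -5 + 105 - 840 - 8190 = -8930.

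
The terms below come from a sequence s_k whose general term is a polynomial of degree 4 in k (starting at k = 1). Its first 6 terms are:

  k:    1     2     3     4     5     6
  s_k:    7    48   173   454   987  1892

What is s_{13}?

1st diffs: 41, 125, 281, 533, 905.
2nd diffs: 84, 156, 252, 372.
3rd diffs: 72, 96, 120.
4th diffs: 24, 24 (constant).
Newton forward-difference form: s_k = 7 + 41·C(k-1,1) + 84·C(k-1,2) + 72·C(k-1,3) + 24·C(k-1,4).
At k = 13: k-1 = 12, so s_{13} = 7 + 492 + 5544 + 15840 + 11880 = 33763.

33763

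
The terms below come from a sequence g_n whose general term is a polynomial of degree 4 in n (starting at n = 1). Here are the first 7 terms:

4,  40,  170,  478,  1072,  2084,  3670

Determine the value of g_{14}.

48988

1st diffs: 36, 130, 308, 594, 1012, 1586.
2nd diffs: 94, 178, 286, 418, 574.
3rd diffs: 84, 108, 132, 156.
4th diffs: 24, 24, 24 (constant).
Newton forward-difference form: g_n = 4 + 36·C(n-1,1) + 94·C(n-1,2) + 84·C(n-1,3) + 24·C(n-1,4).
At n = 14: n-1 = 13, so g_{14} = 4 + 468 + 7332 + 24024 + 17160 = 48988.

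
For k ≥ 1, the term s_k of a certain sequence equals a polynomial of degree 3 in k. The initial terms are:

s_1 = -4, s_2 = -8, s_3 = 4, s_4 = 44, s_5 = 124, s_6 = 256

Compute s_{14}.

1st diffs: -4, 12, 40, 80, 132.
2nd diffs: 16, 28, 40, 52.
3rd diffs: 12, 12, 12 (constant).
So s_k = 2k^3 - 4k^2 - 6k + 4.
Evaluating at k = 14 gives s_{14} = 4624.

4624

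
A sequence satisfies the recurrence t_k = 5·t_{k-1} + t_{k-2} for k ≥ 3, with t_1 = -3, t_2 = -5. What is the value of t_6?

Iterate the recurrence:
t_3 = -28; t_4 = -145; t_5 = -753; t_6 = -3910.

-3910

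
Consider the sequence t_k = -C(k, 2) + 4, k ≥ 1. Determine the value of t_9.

C(9, 2) = 36, so t_9 = -32.

-32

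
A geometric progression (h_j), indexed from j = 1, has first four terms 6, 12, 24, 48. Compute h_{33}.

Common ratio r = 2.
h_j = 6·2^(j-1).
h_{33} = 6·2^32 = 25769803776.

25769803776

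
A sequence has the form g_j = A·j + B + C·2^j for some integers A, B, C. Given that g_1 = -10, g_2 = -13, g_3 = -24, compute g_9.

-2010

The three given values yield: A + B + 2C = -10; 2A + B + 4C = -13; 3A + B + 8C = -24.
Subtracting the first from the second: A + 2C = -3.
Subtracting the second from the third: A + 4C = -11.
Solving: C = -4, A = 5, then B = -7.
So g_j = 5·j + (-7) + (-4)·2^j; at j=9 this is -2010.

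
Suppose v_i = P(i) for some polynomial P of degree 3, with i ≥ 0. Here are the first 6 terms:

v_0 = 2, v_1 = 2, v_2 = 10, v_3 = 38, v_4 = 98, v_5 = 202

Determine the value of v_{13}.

1st diffs: 0, 8, 28, 60, 104.
2nd diffs: 8, 20, 32, 44.
3rd diffs: 12, 12, 12 (constant).
Newton forward-difference form: v_i = 2 + 8·C(i,2) + 12·C(i,3).
At i = 13: i = 13, so v_{13} = 2 + 624 + 3432 = 4058.

4058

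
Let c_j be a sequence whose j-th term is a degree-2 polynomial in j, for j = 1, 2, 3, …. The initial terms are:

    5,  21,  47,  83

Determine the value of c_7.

251

1st diffs: 16, 26, 36.
2nd diffs: 10, 10 (constant).
Newton forward-difference form: c_j = 5 + 16·C(j-1,1) + 10·C(j-1,2).
At j = 7: j-1 = 6, so c_7 = 5 + 96 + 150 = 251.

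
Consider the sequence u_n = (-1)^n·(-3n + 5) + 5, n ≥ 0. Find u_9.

27

(-1)^9 = -1; -3n + 5 at n=9 is -22; so u_9 = 27.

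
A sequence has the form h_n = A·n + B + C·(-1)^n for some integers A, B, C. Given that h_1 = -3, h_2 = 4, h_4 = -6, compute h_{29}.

The three given values yield: A + B - C = -3; 2A + B + C = 4; 4A + B + C = -6.
Subtracting the first from the second: A + 2C = 7.
Subtracting the second from the third: 2A = -10.
Solving: C = 6, A = -5, then B = 8.
So h_n = -5·n + 8 + 6·(-1)^n; at n=29 this is -143.

-143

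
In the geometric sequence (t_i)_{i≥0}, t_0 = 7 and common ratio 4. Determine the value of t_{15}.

t_i = 7·4^(i-0).
t_{15} = 7·4^15 = 7516192768.

7516192768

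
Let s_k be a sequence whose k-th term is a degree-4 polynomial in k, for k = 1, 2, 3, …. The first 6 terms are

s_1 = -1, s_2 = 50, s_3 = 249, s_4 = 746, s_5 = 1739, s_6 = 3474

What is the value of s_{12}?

49290

1st diffs: 51, 199, 497, 993, 1735.
2nd diffs: 148, 298, 496, 742.
3rd diffs: 150, 198, 246.
4th diffs: 48, 48 (constant).
Newton forward-difference form: s_k = -1 + 51·C(k-1,1) + 148·C(k-1,2) + 150·C(k-1,3) + 48·C(k-1,4).
At k = 12: k-1 = 11, so s_{12} = -1 + 561 + 8140 + 24750 + 15840 = 49290.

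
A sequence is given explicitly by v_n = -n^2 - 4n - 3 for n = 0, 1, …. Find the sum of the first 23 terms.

-4876

Over n = 0..22: Σn = 253, Σn² = 3795.
Total = (-1)·3795 + (-4)·253 + (-3)·23 = -4876.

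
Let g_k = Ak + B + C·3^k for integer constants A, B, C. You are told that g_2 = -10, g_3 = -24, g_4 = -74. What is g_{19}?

-1162261400

Plug in k = 2, 3, 4: 2A + B + 9C = -10; 3A + B + 27C = -24; 4A + B + 81C = -74.
Subtracting the first from the second: A + 18C = -14.
Subtracting the second from the third: A + 54C = -50.
Solving: C = -1, A = 4, then B = -9.
Hence g_{19} = 4·19 + (-9) + (-1)·1162261467 = -1162261400.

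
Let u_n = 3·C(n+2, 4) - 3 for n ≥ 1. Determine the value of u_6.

C(8, 4) = 70, so u_6 = 207.

207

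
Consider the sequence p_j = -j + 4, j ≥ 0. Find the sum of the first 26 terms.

-221

Over j = 0..25: Σj = 325.
Total = (-1)·325 + (4)·26 = -221.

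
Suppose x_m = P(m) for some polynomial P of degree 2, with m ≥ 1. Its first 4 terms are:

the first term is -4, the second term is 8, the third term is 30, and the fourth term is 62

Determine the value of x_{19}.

1st diffs: 12, 22, 32.
2nd diffs: 10, 10 (constant).
Newton forward-difference form: x_m = -4 + 12·C(m-1,1) + 10·C(m-1,2).
At m = 19: m-1 = 18, so x_{19} = -4 + 216 + 1530 = 1742.

1742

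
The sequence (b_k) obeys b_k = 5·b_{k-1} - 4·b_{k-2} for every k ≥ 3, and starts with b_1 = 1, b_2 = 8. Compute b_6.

Compute successive terms:
b_3 = 36;  b_4 = 148;  b_5 = 596;  b_6 = 2388.
(Characteristic roots are 4 and 1.)

2388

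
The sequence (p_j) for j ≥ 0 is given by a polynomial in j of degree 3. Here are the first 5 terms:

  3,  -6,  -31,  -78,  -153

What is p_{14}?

1st diffs: -9, -25, -47, -75.
2nd diffs: -16, -22, -28.
3rd diffs: -6, -6 (constant).
Newton forward-difference form: p_j = 3 + (-9)·C(j,1) + (-16)·C(j,2) + (-6)·C(j,3).
At j = 14: j = 14, so p_{14} = 3 - 126 - 1456 - 2184 = -3763.

-3763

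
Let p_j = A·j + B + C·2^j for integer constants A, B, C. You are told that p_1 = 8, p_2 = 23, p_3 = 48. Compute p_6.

At j = 1, 2, 3: A + B + 2C = 8; 2A + B + 4C = 23; 3A + B + 8C = 48.
Subtracting the first from the second: A + 2C = 15.
Subtracting the second from the third: A + 4C = 25.
Solving: C = 5, A = 5, then B = -7.
So p_j = 5·j + (-7) + 5·2^j; at j=6 this is 343.

343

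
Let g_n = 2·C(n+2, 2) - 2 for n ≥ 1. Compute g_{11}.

154

C(13, 2) = 78, so g_{11} = 154.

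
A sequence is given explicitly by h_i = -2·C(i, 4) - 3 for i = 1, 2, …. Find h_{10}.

C(10, 4) = 210, so h_{10} = -423.

-423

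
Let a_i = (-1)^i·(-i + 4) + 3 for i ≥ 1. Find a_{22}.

(-1)^22 = 1; -i + 4 at i=22 is -18; so a_{22} = -15.

-15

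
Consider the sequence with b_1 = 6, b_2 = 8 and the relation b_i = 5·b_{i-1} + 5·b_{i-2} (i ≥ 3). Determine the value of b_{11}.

Applying the relation repeatedly:
b_3 = 70; b_4 = 390; b_5 = 2300; b_6 = 13450; b_7 = 78750; b_8 = 461000; b_9 = 2698750; b_{10} = 15798750; b_{11} = 92487500.

92487500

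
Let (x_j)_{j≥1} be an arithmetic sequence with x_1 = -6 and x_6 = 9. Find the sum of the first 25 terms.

Common difference d = (9 - (-6)) / (6 - 1) = 3.
x_j = -6 + (j - 1)·3.
x_{25} = 66; S = 25·(-6 + 66)/2 = 750.

750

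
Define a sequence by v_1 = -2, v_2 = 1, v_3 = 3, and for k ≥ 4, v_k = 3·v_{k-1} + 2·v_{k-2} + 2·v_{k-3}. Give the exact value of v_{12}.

268747

Iterate the recurrence:
v_4 = 7;  v_5 = 29;  v_6 = 107;  v_7 = 393;  v_8 = 1451;  v_9 = 5353;  v_{10} = 19747;  v_{11} = 72849;  v_{12} = 268747.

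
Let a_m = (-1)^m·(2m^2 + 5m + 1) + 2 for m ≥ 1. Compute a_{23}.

-1172

(-1)^23 = -1; 2m^2 + 5m + 1 at m=23 is 1174; so a_{23} = -1172.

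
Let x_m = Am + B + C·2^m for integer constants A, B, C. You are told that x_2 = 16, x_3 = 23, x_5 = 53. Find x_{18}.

262204

At m = 2, 3, 5: 2A + B + 4C = 16; 3A + B + 8C = 23; 5A + B + 32C = 53.
Subtracting the first from the second: A + 4C = 7.
Subtracting the second from the third: 2A + 24C = 30.
Solving: C = 1, A = 3, then B = 6.
Hence x_{18} = 3·18 + 6 + 1·262144 = 262204.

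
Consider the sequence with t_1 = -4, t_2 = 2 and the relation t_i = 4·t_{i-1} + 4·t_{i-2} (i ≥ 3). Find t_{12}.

-7723008

Applying the relation repeatedly:
t_3 = -8  t_4 = -24  t_5 = -128  t_6 = -608  t_7 = -2944  t_8 = -14208  t_9 = -68608  t_{10} = -331264  t_{11} = -1599488  t_{12} = -7723008.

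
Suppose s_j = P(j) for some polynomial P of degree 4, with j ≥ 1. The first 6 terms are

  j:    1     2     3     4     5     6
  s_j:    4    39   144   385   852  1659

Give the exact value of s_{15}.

54912

1st diffs: 35, 105, 241, 467, 807.
2nd diffs: 70, 136, 226, 340.
3rd diffs: 66, 90, 114.
4th diffs: 24, 24 (constant).
Newton forward-difference form: s_j = 4 + 35·C(j-1,1) + 70·C(j-1,2) + 66·C(j-1,3) + 24·C(j-1,4).
At j = 15: j-1 = 14, so s_{15} = 4 + 490 + 6370 + 24024 + 24024 = 54912.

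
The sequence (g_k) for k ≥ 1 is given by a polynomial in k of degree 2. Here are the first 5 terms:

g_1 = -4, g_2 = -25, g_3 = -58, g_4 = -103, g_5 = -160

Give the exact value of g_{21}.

1st diffs: -21, -33, -45, -57.
2nd diffs: -12, -12, -12 (constant).
So g_k = -6k^2 - 3k + 5.
Evaluating at k = 21 gives g_{21} = -2704.

-2704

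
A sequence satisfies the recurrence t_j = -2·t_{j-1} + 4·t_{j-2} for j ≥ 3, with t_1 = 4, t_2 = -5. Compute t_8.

Step forward from the initial values:
t_3 = 26; t_4 = -72; t_5 = 248; t_6 = -784; t_7 = 2560; t_8 = -8256.

-8256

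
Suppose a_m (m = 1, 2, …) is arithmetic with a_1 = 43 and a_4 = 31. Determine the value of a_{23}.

Common difference d = (31 - 43) / (4 - 1) = -4.
a_m = 43 + (m - 1)·(-4).
a_{23} = 43 + 22·(-4) = -45.

-45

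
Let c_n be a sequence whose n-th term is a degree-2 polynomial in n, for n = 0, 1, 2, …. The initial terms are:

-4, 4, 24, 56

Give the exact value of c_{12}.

884

1st diffs: 8, 20, 32.
2nd diffs: 12, 12 (constant).
Newton forward-difference form: c_n = -4 + 8·C(n,1) + 12·C(n,2).
At n = 12: n = 12, so c_{12} = -4 + 96 + 792 = 884.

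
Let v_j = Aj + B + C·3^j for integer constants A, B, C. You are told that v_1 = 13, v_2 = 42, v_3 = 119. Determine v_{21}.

41841412913

At j = 1, 2, 3: A + B + 3C = 13; 2A + B + 9C = 42; 3A + B + 27C = 119.
Subtracting the first from the second: A + 6C = 29.
Subtracting the second from the third: A + 18C = 77.
Solving: C = 4, A = 5, then B = -4.
Therefore v_{21} = 105 + (-4) + 4·10460353203 = 41841412913.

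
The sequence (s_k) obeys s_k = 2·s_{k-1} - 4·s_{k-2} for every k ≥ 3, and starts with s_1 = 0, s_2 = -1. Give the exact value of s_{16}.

0

s_3 = -2;  s_4 = 0;  s_5 = 8;  …;  s_{13} = 0;  s_{14} = -4096;  s_{15} = -8192;  s_{16} = 0.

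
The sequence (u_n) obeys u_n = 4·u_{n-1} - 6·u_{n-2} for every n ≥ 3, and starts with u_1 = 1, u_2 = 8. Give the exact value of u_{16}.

-116224

Compute successive terms:
u_3 = 26; u_4 = 56; u_5 = 68; …; u_{13} = 197696; u_{14} = 462848; u_{15} = 665216; u_{16} = -116224.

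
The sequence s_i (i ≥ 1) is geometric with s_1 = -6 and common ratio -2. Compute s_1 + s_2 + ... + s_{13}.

s_i = (-6)·(-2)^(i-1).
S = (-6)·((-2)^13 - 1)/(-2 - 1) = (-6)·(-8192 - 1)/(-3) = -16386.

-16386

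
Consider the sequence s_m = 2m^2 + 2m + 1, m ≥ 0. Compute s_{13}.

365

s_{13} = 2·13^2 + 2·13 + 1 = 365.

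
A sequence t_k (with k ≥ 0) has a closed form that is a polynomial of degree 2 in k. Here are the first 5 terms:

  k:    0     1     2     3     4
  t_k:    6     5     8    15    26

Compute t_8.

1st diffs: -1, 3, 7, 11.
2nd diffs: 4, 4, 4 (constant).
So t_k = 2k^2 - 3k + 6.
Evaluating at k = 8 gives t_8 = 110.

110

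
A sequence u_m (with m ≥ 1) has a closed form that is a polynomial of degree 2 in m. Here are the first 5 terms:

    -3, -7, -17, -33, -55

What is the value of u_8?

1st diffs: -4, -10, -16, -22.
2nd diffs: -6, -6, -6 (constant).
Newton forward-difference form: u_m = -3 + (-4)·C(m-1,1) + (-6)·C(m-1,2).
At m = 8: m-1 = 7, so u_8 = -3 - 28 - 126 = -157.

-157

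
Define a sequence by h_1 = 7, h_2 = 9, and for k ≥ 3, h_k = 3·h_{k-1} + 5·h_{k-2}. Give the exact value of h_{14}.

398394369

h_3 = 62;  h_4 = 231;  h_5 = 1003;  …;  h_{11} = 5405927;  h_{12} = 22664676;  h_{13} = 95023663;  h_{14} = 398394369.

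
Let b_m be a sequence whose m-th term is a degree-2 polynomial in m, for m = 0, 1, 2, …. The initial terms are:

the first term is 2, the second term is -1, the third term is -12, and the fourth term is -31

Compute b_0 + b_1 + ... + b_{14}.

-3925

1st diffs: -3, -11, -19.
2nd diffs: -8, -8 (constant).
So b_m = -4m^2 + m + 2.
Continuing: …, -58, -93, -136, -187, …, b_{14} = -768.
Summing m = 0..14 (15 terms) gives -3925.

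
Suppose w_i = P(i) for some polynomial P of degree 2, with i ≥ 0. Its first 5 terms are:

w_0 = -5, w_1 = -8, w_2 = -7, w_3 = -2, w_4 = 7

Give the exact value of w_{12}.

223

1st diffs: -3, 1, 5, 9.
2nd diffs: 4, 4, 4 (constant).
Newton forward-difference form: w_i = -5 + (-3)·C(i,1) + 4·C(i,2).
At i = 12: i = 12, so w_{12} = -5 - 36 + 264 = 223.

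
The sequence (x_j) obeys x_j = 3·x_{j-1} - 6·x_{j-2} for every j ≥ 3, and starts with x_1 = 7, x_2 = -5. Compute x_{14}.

x_3 = -57; x_4 = -141; x_5 = -81; …; x_{11} = -70713; x_{12} = -23085; x_{13} = 355023; x_{14} = 1203579.

1203579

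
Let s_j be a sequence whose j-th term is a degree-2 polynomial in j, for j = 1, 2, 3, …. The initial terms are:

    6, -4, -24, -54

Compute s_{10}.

-444

1st diffs: -10, -20, -30.
2nd diffs: -10, -10 (constant).
Newton forward-difference form: s_j = 6 + (-10)·C(j-1,1) + (-10)·C(j-1,2).
At j = 10: j-1 = 9, so s_{10} = 6 - 90 - 360 = -444.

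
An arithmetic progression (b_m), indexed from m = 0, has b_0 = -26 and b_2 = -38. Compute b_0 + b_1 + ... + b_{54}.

Common difference d = (-38 - (-26)) / (2 - 0) = -6.
b_m = -26 + (m - 0)·(-6).
b_{54} = -350; S = 55·(-26 + (-350))/2 = -10340.

-10340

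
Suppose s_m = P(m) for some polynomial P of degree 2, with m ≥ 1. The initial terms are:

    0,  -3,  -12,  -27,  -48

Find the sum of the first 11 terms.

-1155

1st diffs: -3, -9, -15, -21.
2nd diffs: -6, -6, -6 (constant).
Newton forward-difference form: s_m = (-3)·C(m-1,1) + (-6)·C(m-1,2).
Continuing: …, -75, -108, -147, -192, …, s_{11} = -300.
Summing m = 1..11 (11 terms) gives -1155.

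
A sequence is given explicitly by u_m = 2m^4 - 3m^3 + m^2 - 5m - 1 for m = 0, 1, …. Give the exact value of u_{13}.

50634

u_{13} = 2·13^4 - 3·13^3 + 1·13^2 - 5·13 - 1 = 50634.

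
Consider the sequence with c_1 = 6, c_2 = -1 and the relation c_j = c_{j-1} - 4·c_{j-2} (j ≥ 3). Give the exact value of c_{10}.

3027

Iterate the recurrence:
c_3 = -25;  c_4 = -21;  c_5 = 79;  c_6 = 163;  c_7 = -153;  c_8 = -805;  c_9 = -193;  c_{10} = 3027.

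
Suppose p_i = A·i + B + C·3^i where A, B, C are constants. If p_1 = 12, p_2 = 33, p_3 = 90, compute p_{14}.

14348949

At i = 1, 2, 3: A + B + 3C = 12; 2A + B + 9C = 33; 3A + B + 27C = 90.
Subtracting the first from the second: A + 6C = 21.
Subtracting the second from the third: A + 18C = 57.
Solving: C = 3, A = 3, then B = 0.
So p_i = 3·i + 0 + 3·3^i; at i=14 this is 14348949.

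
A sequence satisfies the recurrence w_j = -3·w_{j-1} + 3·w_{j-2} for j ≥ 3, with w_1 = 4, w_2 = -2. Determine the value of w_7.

Applying the relation repeatedly:
w_3 = 18, w_4 = -60, w_5 = 234, w_6 = -882, w_7 = 3348.

3348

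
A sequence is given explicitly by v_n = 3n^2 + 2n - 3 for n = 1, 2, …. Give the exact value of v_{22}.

1493

v_{22} = 3·22^2 + 2·22 - 3 = 1493.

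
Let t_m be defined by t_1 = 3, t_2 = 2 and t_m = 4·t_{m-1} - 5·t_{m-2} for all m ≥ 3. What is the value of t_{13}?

76443

Applying the relation repeatedly:
t_3 = -7;  t_4 = -38;  t_5 = -117;  …;  t_{10} = 2642;  t_{11} = 11753;  t_{12} = 33802;  t_{13} = 76443.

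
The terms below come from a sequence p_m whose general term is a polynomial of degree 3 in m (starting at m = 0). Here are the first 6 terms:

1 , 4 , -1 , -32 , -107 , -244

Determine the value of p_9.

-1772

1st diffs: 3, -5, -31, -75, -137.
2nd diffs: -8, -26, -44, -62.
3rd diffs: -18, -18, -18 (constant).
Newton forward-difference form: p_m = 1 + 3·C(m,1) + (-8)·C(m,2) + (-18)·C(m,3).
At m = 9: m = 9, so p_9 = 1 + 27 - 288 - 1512 = -1772.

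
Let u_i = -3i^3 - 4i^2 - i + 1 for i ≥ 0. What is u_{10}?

u_{10} = -3·10^3 - 4·10^2 - 1·10 + 1 = -3409.

-3409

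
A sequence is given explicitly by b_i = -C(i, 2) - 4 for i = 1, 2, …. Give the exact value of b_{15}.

-109

C(15, 2) = 105, so b_{15} = -109.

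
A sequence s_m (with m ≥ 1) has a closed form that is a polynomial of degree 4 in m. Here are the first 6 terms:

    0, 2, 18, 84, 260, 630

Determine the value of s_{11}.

10010

1st diffs: 2, 16, 66, 176, 370.
2nd diffs: 14, 50, 110, 194.
3rd diffs: 36, 60, 84.
4th diffs: 24, 24 (constant).
So s_m = m^4 - 4m^3 + 6m^2 - 3m.
Evaluating at m = 11 gives s_{11} = 10010.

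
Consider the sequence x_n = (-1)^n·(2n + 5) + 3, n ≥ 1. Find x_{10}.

(-1)^10 = 1; 2n + 5 at n=10 is 25; so x_{10} = 28.

28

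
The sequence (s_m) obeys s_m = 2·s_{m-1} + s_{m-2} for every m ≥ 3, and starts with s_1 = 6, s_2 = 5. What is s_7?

Step forward from the initial values:
s_3 = 16, s_4 = 37, s_5 = 90, s_6 = 217, s_7 = 524.

524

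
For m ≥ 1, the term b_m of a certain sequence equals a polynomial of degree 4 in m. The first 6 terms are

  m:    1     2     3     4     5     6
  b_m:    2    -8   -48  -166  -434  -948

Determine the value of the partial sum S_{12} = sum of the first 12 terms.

-50004

1st diffs: -10, -40, -118, -268, -514.
2nd diffs: -30, -78, -150, -246.
3rd diffs: -48, -72, -96.
4th diffs: -24, -24 (constant).
Newton forward-difference form: b_m = 2 + (-10)·C(m-1,1) + (-30)·C(m-1,2) + (-48)·C(m-1,3) + (-24)·C(m-1,4).
Continuing: …, -1828, -3218, -5286, -8224, …, b_{12} = -17598.
Summing m = 1..12 (12 terms) gives -50004.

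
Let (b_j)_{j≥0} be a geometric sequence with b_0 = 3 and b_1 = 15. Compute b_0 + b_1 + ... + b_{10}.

36621093

Common ratio r = 5.
b_j = 3·5^(j-0).
S = 3·(5^11 - 1)/(5 - 1) = 3·(48828125 - 1)/(4) = 36621093.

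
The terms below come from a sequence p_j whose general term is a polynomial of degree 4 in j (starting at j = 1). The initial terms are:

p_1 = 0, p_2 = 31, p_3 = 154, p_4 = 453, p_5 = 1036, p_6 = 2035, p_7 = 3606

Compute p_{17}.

1st diffs: 31, 123, 299, 583, 999, 1571.
2nd diffs: 92, 176, 284, 416, 572.
3rd diffs: 84, 108, 132, 156.
4th diffs: 24, 24, 24 (constant).
So p_j = j^4 + 4j^3 - 3j^2 - 3j + 1.
Evaluating at j = 17 gives p_{17} = 102256.

102256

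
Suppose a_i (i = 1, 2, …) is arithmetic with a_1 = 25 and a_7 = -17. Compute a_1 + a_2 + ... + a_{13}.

Common difference d = (-17 - 25) / (7 - 1) = -7.
a_i = 25 + (i - 1)·(-7).
a_{13} = -59; S = 13·(25 + (-59))/2 = -221.

-221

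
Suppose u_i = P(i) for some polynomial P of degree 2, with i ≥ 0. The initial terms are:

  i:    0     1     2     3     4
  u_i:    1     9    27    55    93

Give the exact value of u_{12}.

757

1st diffs: 8, 18, 28, 38.
2nd diffs: 10, 10, 10 (constant).
So u_i = 5i^2 + 3i + 1.
Evaluating at i = 12 gives u_{12} = 757.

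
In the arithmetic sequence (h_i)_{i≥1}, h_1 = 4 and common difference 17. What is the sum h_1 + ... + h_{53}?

h_i = 4 + (i - 1)·17.
h_{53} = 888; S = 53·(4 + 888)/2 = 23638.

23638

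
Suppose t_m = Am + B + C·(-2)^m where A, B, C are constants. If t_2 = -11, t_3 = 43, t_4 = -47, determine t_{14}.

-65459

Write the equations: 2A + B + 4C = -11; 3A + B - 8C = 43; 4A + B + 16C = -47.
Subtracting the first from the second: A - 12C = 54.
Subtracting the second from the third: A + 24C = -90.
Solving: C = -4, A = 6, then B = -7.
Therefore t_{14} = 84 + (-7) + (-4)·16384 = -65459.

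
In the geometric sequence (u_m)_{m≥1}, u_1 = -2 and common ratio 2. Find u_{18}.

u_m = (-2)·2^(m-1).
u_{18} = (-2)·2^17 = -262144.

-262144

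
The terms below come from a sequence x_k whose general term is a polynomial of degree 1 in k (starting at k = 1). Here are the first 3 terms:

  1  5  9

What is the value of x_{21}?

1st diffs: 4, 4 (constant).
So x_k = 4k - 3.
Evaluating at k = 21 gives x_{21} = 81.

81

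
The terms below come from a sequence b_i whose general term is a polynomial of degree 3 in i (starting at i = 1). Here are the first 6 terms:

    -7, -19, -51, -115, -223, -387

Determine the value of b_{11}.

-2467

1st diffs: -12, -32, -64, -108, -164.
2nd diffs: -20, -32, -44, -56.
3rd diffs: -12, -12, -12 (constant).
Newton forward-difference form: b_i = -7 + (-12)·C(i-1,1) + (-20)·C(i-1,2) + (-12)·C(i-1,3).
At i = 11: i-1 = 10, so b_{11} = -7 - 120 - 900 - 1440 = -2467.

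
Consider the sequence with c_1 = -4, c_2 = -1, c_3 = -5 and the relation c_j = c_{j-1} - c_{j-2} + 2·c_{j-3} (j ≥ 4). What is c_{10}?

-36

Applying the relation repeatedly:
c_4 = -12  c_5 = -9  c_6 = -7  c_7 = -22  c_8 = -33  c_9 = -25  c_{10} = -36.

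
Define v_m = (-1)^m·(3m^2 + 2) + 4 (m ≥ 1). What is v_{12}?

438

(-1)^12 = 1; 3m^2 + 2 at m=12 is 434; so v_{12} = 438.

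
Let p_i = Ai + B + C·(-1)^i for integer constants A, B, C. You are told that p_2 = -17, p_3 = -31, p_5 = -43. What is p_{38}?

-233

The three given values yield: 2A + B + C = -17; 3A + B - C = -31; 5A + B - C = -43.
Subtracting the first from the second: A - 2C = -14.
Subtracting the second from the third: 2A = -12.
Solving: C = 4, A = -6, then B = -9.
So p_i = -6·i + (-9) + 4·(-1)^i; at i=38 this is -233.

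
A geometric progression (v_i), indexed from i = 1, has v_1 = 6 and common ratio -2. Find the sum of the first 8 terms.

-510

v_i = 6·(-2)^(i-1).
S = 6·((-2)^8 - 1)/(-2 - 1) = 6·(256 - 1)/(-3) = -510.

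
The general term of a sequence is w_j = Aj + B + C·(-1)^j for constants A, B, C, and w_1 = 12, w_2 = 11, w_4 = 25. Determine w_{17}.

124

At j = 1, 2, 4: A + B - C = 12; 2A + B + C = 11; 4A + B + C = 25.
Subtracting the first from the second: A + 2C = -1.
Subtracting the second from the third: 2A = 14.
Solving: C = -4, A = 7, then B = 1.
Therefore w_{17} = 119 + 1 + (-4)·(-1) = 124.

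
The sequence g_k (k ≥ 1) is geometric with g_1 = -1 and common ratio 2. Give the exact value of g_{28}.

g_k = (-1)·2^(k-1).
g_{28} = (-1)·2^27 = -134217728.

-134217728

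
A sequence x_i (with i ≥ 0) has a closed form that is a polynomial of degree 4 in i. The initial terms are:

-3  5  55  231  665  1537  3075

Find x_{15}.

108267

1st diffs: 8, 50, 176, 434, 872, 1538.
2nd diffs: 42, 126, 258, 438, 666.
3rd diffs: 84, 132, 180, 228.
4th diffs: 48, 48, 48 (constant).
Newton forward-difference form: x_i = -3 + 8·C(i,1) + 42·C(i,2) + 84·C(i,3) + 48·C(i,4).
At i = 15: i = 15, so x_{15} = -3 + 120 + 4410 + 38220 + 65520 = 108267.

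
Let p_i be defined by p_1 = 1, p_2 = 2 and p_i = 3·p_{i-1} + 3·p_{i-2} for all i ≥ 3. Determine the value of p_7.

Iterate the recurrence:
p_3 = 9; p_4 = 33; p_5 = 126; p_6 = 477; p_7 = 1809.

1809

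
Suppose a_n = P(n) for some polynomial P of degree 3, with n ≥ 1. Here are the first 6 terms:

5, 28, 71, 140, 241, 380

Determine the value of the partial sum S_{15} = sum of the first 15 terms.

1st diffs: 23, 43, 69, 101, 139.
2nd diffs: 20, 26, 32, 38.
3rd diffs: 6, 6, 6 (constant).
Newton forward-difference form: a_n = 5 + 23·C(n-1,1) + 20·C(n-1,2) + 6·C(n-1,3).
Continuing: …, 563, 796, 1085, 1436, …, a_{15} = 4331.
Summing n = 1..15 (15 terms) gives 19780.

19780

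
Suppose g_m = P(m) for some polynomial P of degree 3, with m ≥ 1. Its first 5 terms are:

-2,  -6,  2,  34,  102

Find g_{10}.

1402

1st diffs: -4, 8, 32, 68.
2nd diffs: 12, 24, 36.
3rd diffs: 12, 12 (constant).
Newton forward-difference form: g_m = -2 + (-4)·C(m-1,1) + 12·C(m-1,2) + 12·C(m-1,3).
At m = 10: m-1 = 9, so g_{10} = -2 - 36 + 432 + 1008 = 1402.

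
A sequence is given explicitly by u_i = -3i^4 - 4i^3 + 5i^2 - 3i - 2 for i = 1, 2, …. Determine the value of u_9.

u_9 = -3·9^4 - 4·9^3 + 5·9^2 - 3·9 - 2 = -22223.

-22223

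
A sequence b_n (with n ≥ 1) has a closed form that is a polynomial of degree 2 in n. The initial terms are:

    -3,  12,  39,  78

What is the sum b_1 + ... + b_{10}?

1st diffs: 15, 27, 39.
2nd diffs: 12, 12 (constant).
So b_n = 6n^2 - 3n - 6.
Continuing: …, 129, 192, 267, 354, …, b_{10} = 564.
Summing n = 1..10 (10 terms) gives 2085.

2085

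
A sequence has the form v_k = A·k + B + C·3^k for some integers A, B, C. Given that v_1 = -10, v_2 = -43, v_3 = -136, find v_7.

Write the equations: A + B + 3C = -10; 2A + B + 9C = -43; 3A + B + 27C = -136.
Subtracting the first from the second: A + 6C = -33.
Subtracting the second from the third: A + 18C = -93.
Solving: C = -5, A = -3, then B = 8.
So v_k = -3·k + 8 + (-5)·3^k; at k=7 this is -10948.

-10948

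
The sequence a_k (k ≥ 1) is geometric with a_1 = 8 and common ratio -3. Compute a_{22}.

-83682825624

a_k = 8·(-3)^(k-1).
a_{22} = 8·(-3)^21 = -83682825624.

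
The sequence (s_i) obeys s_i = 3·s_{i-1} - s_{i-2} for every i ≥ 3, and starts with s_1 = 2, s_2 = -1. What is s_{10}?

Step forward from the initial values:
s_3 = -5  s_4 = -14  s_5 = -37  s_6 = -97  s_7 = -254  s_8 = -665  s_9 = -1741  s_{10} = -4558.

-4558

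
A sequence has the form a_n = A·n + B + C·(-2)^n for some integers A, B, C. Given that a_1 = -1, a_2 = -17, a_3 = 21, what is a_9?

1545

Plug in n = 1, 2, 3: A + B - 2C = -1; 2A + B + 4C = -17; 3A + B - 8C = 21.
Subtracting the first from the second: A + 6C = -16.
Subtracting the second from the third: A - 12C = 38.
Solving: C = -3, A = 2, then B = -9.
So a_n = 2·n + (-9) + (-3)·(-2)^n; at n=9 this is 1545.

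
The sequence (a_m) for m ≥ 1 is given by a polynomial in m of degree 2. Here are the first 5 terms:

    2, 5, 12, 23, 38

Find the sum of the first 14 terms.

1st diffs: 3, 7, 11, 15.
2nd diffs: 4, 4, 4 (constant).
So a_m = 2m^2 - 3m + 3.
Continuing: …, 57, 80, 107, 138, …, a_{14} = 353.
Summing m = 1..14 (14 terms) gives 1757.

1757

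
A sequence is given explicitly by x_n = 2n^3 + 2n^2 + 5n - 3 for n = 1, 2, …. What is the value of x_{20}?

x_{20} = 2·20^3 + 2·20^2 + 5·20 - 3 = 16897.

16897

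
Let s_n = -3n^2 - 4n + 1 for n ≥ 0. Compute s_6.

s_6 = -3·6^2 - 4·6 + 1 = -131.

-131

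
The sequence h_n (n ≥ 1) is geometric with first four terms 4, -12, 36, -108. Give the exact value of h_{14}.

Common ratio r = -3.
h_n = 4·(-3)^(n-1).
h_{14} = 4·(-3)^13 = -6377292.

-6377292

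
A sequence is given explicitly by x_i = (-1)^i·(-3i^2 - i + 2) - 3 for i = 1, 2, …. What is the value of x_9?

(-1)^9 = -1; -3i^2 - i + 2 at i=9 is -250; so x_9 = 247.

247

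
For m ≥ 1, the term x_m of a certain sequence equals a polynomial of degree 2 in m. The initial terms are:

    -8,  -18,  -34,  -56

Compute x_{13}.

1st diffs: -10, -16, -22.
2nd diffs: -6, -6 (constant).
Newton forward-difference form: x_m = -8 + (-10)·C(m-1,1) + (-6)·C(m-1,2).
At m = 13: m-1 = 12, so x_{13} = -8 - 120 - 396 = -524.

-524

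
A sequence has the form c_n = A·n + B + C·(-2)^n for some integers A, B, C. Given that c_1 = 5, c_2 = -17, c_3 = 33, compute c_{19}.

2097185

Plug in n = 1, 2, 3: A + B - 2C = 5; 2A + B + 4C = -17; 3A + B - 8C = 33.
Subtracting the first from the second: A + 6C = -22.
Subtracting the second from the third: A - 12C = 50.
Solving: C = -4, A = 2, then B = -5.
So c_n = 2·n + (-5) + (-4)·(-2)^n; at n=19 this is 2097185.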